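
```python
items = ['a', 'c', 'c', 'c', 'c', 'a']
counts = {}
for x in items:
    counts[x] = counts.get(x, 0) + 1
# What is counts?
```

Initial: counts = {}, items = ['a', 'c', 'c', 'c', 'c', 'a']
See 'a': counts = {'a': 1}
See 'c': counts = {'a': 1, 'c': 1}
See 'c': counts = {'a': 1, 'c': 2}
See 'c': counts = {'a': 1, 'c': 3}
See 'c': counts = {'a': 1, 'c': 4}
See 'a': counts = {'a': 2, 'c': 4}

{'a': 2, 'c': 4}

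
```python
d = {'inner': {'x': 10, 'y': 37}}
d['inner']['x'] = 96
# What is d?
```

After line 1: d = {'inner': {'x': 10, 'y': 37}}
After line 2 (inner x overwritten): d = {'inner': {'x': 96, 'y': 37}}

{'inner': {'x': 96, 'y': 37}}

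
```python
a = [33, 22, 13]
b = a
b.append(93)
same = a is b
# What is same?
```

After line 1: a = [33, 22, 13]
After line 2 (b = a is an alias, same object): a = [33, 22, 13], b = [33, 22, 13]
After line 3 (b.append mutates the shared list): a = [33, 22, 13, 93], b = [33, 22, 13, 93]
After line 4 (same = a is b; same object -> True): same = True

True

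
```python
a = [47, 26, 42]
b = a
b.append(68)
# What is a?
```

After line 1: a = [47, 26, 42]
After line 2 (b = a is an alias, same object): a = [47, 26, 42], b = [47, 26, 42]
After line 3 (b.append mutates the shared list): a = [47, 26, 42, 68], b = [47, 26, 42, 68]

[47, 26, 42, 68]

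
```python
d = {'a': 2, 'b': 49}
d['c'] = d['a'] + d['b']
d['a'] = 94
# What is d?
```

After line 1: d = {'a': 2, 'b': 49}
After line 2 (d['c'] = 2 + 49): d = {'a': 2, 'b': 49, 'c': 51}
After line 3: d = {'a': 94, 'b': 49, 'c': 51}

{'a': 94, 'b': 49, 'c': 51}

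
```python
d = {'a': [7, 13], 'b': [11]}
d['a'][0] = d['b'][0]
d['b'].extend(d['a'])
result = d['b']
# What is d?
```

After line 1: d = {'a': [7, 13], 'b': [11]}
After line 2 (a[0] = b[0] = 11): d = {'a': [11, 13], 'b': [11]}
After line 3 (b.extend(a) appends [11, 13]): d = {'a': [11, 13], 'b': [11, 11, 13]}
After line 4: result = d['b'] = [11, 11, 13]

{'a': [11, 13], 'b': [11, 11, 13]}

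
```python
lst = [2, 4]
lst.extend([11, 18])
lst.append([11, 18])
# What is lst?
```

After line 1: lst = [2, 4]
After line 2 (extend unpacks [11, 18]): lst = [2, 4, 11, 18]
After line 3 (append adds [11, 18] as single element): lst = [2, 4, 11, 18, [11, 18]]

[2, 4, 11, 18, [11, 18]]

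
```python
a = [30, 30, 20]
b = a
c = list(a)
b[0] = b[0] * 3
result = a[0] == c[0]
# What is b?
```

After line 1: a = [30, 30, 20]
After line 2 (b = a, alias): a = [30, 30, 20], b = [30, 30, 20]
After line 3 (c = list(a) is a copy, new object): c = [30, 30, 20]
After line 4 (b[0] = 30 * 3 = 90; mutates shared a/b): a = b = [90, 30, 20], c = [30, 30, 20]
After line 5 (a[0] = 90, c[0] = 30; result = False)

[90, 30, 20]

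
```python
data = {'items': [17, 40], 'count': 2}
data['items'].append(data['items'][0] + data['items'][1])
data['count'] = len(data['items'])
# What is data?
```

After line 1: data = {'items': [17, 40], 'count': 2}
After line 2 (append 17 + 40 = 57): data = {'items': [17, 40, 57], 'count': 2}
After line 3 (count = len(items) = 3): data = {'items': [17, 40, 57], 'count': 3}

{'items': [17, 40, 57], 'count': 3}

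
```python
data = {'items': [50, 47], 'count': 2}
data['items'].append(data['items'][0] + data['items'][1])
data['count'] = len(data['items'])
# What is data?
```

After line 1: data = {'items': [50, 47], 'count': 2}
After line 2 (append 50 + 47 = 97): data = {'items': [50, 47, 97], 'count': 2}
After line 3 (count = len(items) = 3): data = {'items': [50, 47, 97], 'count': 3}

{'items': [50, 47, 97], 'count': 3}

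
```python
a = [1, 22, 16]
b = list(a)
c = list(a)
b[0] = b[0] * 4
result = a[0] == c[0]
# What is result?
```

After line 1: a = [1, 22, 16]
After line 2 (b = list(a), copy): a = [1, 22, 16], b = [1, 22, 16]
After line 3 (c = list(a) is a copy, new object): c = [1, 22, 16]
After line 4 (b[0] = 1 * 4 = 4; only b mutates (copy)): a = [1, 22, 16], b = [4, 22, 16], c = [1, 22, 16]
After line 5 (a[0] = 1, c[0] = 1; result = True)

True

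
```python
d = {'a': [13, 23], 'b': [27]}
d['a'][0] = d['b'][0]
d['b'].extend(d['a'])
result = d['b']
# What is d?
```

After line 1: d = {'a': [13, 23], 'b': [27]}
After line 2 (a[0] = b[0] = 27): d = {'a': [27, 23], 'b': [27]}
After line 3 (b.extend(a) appends [27, 23]): d = {'a': [27, 23], 'b': [27, 27, 23]}
After line 4: result = d['b'] = [27, 27, 23]

{'a': [27, 23], 'b': [27, 27, 23]}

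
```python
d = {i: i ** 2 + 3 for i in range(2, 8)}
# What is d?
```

{2: 7, 3: 12, 4: 19, 5: 28, 6: 39, 7: 52}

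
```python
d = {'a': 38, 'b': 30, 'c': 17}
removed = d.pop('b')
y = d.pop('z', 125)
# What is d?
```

After line 1: d = {'a': 38, 'b': 30, 'c': 17}
After line 2 (pop 'b' returns 30): d = {'a': 38, 'c': 17}, removed = 30
After line 3 (pop 'z' missing, returns default 125): d = {'a': 38, 'c': 17}, y = 125

{'a': 38, 'c': 17}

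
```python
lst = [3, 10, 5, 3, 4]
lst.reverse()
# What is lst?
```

[4, 3, 5, 10, 3]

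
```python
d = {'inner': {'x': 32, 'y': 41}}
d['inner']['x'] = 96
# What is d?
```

After line 1: d = {'inner': {'x': 32, 'y': 41}}
After line 2 (inner x overwritten): d = {'inner': {'x': 96, 'y': 41}}

{'inner': {'x': 96, 'y': 41}}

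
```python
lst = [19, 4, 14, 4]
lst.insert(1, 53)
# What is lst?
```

[19, 53, 4, 14, 4]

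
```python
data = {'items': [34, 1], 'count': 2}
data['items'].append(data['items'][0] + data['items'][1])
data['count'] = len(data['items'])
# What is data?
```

After line 1: data = {'items': [34, 1], 'count': 2}
After line 2 (append 34 + 1 = 35): data = {'items': [34, 1, 35], 'count': 2}
After line 3 (count = len(items) = 3): data = {'items': [34, 1, 35], 'count': 3}

{'items': [34, 1, 35], 'count': 3}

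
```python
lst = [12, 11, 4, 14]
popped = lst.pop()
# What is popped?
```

14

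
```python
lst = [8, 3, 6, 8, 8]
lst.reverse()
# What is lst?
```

[8, 8, 6, 3, 8]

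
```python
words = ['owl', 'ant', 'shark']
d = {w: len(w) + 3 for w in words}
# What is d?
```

{'owl': 6, 'ant': 6, 'shark': 8}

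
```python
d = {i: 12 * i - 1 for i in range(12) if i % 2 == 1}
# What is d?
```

{1: 11, 3: 35, 5: 59, 7: 83, 9: 107, 11: 131}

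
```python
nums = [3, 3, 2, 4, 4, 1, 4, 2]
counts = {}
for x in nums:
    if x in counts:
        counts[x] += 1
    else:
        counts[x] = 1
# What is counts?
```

Initial: counts = {}, nums = [3, 3, 2, 4, 4, 1, 4, 2]
See 3: counts = {3: 1}
See 3: counts = {3: 2}
See 2: counts = {3: 2, 2: 1}
See 4: counts = {3: 2, 2: 1, 4: 1}
See 4: counts = {3: 2, 2: 1, 4: 2}
See 1: counts = {3: 2, 2: 1, 4: 2, 1: 1}
See 4: counts = {3: 2, 2: 1, 4: 3, 1: 1}
See 2: counts = {3: 2, 2: 2, 4: 3, 1: 1}

{3: 2, 2: 2, 4: 3, 1: 1}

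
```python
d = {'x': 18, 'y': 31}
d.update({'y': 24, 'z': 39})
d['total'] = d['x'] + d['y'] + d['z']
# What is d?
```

After line 1: d = {'x': 18, 'y': 31}
After line 2 (y overwritten, z added): d = {'x': 18, 'y': 24, 'z': 39}
After line 3 (total = 18 + 24 + 39 = 81): d = {'x': 18, 'y': 24, 'z': 39, 'total': 81}

{'x': 18, 'y': 24, 'z': 39, 'total': 81}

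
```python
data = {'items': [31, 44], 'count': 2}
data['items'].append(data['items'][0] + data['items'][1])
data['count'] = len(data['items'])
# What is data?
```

After line 1: data = {'items': [31, 44], 'count': 2}
After line 2 (append 31 + 44 = 75): data = {'items': [31, 44, 75], 'count': 2}
After line 3 (count = len(items) = 3): data = {'items': [31, 44, 75], 'count': 3}

{'items': [31, 44, 75], 'count': 3}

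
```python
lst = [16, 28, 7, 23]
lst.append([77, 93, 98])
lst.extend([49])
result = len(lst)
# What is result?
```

After line 1: lst = [16, 28, 7, 23]
After line 2 (append adds [77, 93, 98] as single element): lst = [16, 28, 7, 23, [77, 93, 98]]
After line 3 (extend unpacks [49], adds 49): lst = [16, 28, 7, 23, [77, 93, 98], 49]
After line 4: result = len(lst) = 6

6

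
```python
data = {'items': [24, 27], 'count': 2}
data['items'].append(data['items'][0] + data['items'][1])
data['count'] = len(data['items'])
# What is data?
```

After line 1: data = {'items': [24, 27], 'count': 2}
After line 2 (append 24 + 27 = 51): data = {'items': [24, 27, 51], 'count': 2}
After line 3 (count = len(items) = 3): data = {'items': [24, 27, 51], 'count': 3}

{'items': [24, 27, 51], 'count': 3}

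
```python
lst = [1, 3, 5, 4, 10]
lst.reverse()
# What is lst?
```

[10, 4, 5, 3, 1]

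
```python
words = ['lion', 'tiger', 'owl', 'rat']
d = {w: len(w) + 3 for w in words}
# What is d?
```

{'lion': 7, 'tiger': 8, 'owl': 6, 'rat': 6}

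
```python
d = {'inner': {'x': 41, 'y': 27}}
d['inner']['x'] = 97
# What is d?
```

After line 1: d = {'inner': {'x': 41, 'y': 27}}
After line 2 (inner x overwritten): d = {'inner': {'x': 97, 'y': 27}}

{'inner': {'x': 97, 'y': 27}}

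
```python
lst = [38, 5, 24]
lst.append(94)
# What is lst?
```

[38, 5, 24, 94]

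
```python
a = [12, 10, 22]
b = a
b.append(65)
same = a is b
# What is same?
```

After line 1: a = [12, 10, 22]
After line 2 (b = a is an alias, same object): a = [12, 10, 22], b = [12, 10, 22]
After line 3 (b.append mutates the shared list): a = [12, 10, 22, 65], b = [12, 10, 22, 65]
After line 4 (same = a is b; same object -> True): same = True

True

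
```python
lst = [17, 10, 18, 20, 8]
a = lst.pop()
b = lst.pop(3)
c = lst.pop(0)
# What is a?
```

After line 1: lst = [17, 10, 18, 20, 8]
After line 2 (pop() -> a = 8): lst = [17, 10, 18, 20]
After line 3 (pop(3) -> b = 20): lst = [17, 10, 18]
After line 4 (pop(0) -> c = 17): lst = [10, 18]

8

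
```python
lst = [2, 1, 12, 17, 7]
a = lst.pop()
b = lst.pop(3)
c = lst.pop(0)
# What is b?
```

After line 1: lst = [2, 1, 12, 17, 7]
After line 2 (pop() -> a = 7): lst = [2, 1, 12, 17]
After line 3 (pop(3) -> b = 17): lst = [2, 1, 12]
After line 4 (pop(0) -> c = 2): lst = [1, 12]

17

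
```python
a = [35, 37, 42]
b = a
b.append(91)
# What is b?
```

After line 1: a = [35, 37, 42]
After line 2 (b = a is an alias, same object): a = [35, 37, 42], b = [35, 37, 42]
After line 3 (b.append mutates the shared list): a = [35, 37, 42, 91], b = [35, 37, 42, 91]

[35, 37, 42, 91]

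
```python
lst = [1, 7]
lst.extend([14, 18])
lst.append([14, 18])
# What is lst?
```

After line 1: lst = [1, 7]
After line 2 (extend unpacks [14, 18]): lst = [1, 7, 14, 18]
After line 3 (append adds [14, 18] as single element): lst = [1, 7, 14, 18, [14, 18]]

[1, 7, 14, 18, [14, 18]]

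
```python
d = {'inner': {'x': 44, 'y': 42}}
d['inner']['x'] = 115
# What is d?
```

After line 1: d = {'inner': {'x': 44, 'y': 42}}
After line 2 (inner x overwritten): d = {'inner': {'x': 115, 'y': 42}}

{'inner': {'x': 115, 'y': 42}}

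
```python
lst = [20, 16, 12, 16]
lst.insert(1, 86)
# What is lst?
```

[20, 86, 16, 12, 16]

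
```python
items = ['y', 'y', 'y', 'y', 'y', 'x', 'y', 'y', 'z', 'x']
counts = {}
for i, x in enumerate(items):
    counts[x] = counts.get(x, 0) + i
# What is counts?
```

Initial: counts = {}, items = ['y', 'y', 'y', 'y', 'y', 'x', 'y', 'y', 'z', 'x']
i=0, x='y': counts = {'y': 0}
i=1, x='y': counts = {'y': 1}
i=2, x='y': counts = {'y': 3}
i=3, x='y': counts = {'y': 6}
i=4, x='y': counts = {'y': 10}
i=5, x='x': counts = {'y': 10, 'x': 5}
i=6, x='y': counts = {'y': 16, 'x': 5}
i=7, x='y': counts = {'y': 23, 'x': 5}
i=8, x='z': counts = {'y': 23, 'x': 5, 'z': 8}
i=9, x='x': counts = {'y': 23, 'x': 14, 'z': 8}

{'y': 23, 'x': 14, 'z': 8}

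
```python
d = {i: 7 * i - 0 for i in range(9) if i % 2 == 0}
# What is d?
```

{0: 0, 2: 14, 4: 28, 6: 42, 8: 56}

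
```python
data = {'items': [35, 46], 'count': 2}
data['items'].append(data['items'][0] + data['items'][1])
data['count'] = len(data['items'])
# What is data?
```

After line 1: data = {'items': [35, 46], 'count': 2}
After line 2 (append 35 + 46 = 81): data = {'items': [35, 46, 81], 'count': 2}
After line 3 (count = len(items) = 3): data = {'items': [35, 46, 81], 'count': 3}

{'items': [35, 46, 81], 'count': 3}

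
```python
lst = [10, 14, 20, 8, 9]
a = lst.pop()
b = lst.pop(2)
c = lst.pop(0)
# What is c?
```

After line 1: lst = [10, 14, 20, 8, 9]
After line 2 (pop() -> a = 9): lst = [10, 14, 20, 8]
After line 3 (pop(2) -> b = 20): lst = [10, 14, 8]
After line 4 (pop(0) -> c = 10): lst = [14, 8]

10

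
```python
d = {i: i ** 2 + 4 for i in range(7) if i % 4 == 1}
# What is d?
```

{1: 5, 5: 29}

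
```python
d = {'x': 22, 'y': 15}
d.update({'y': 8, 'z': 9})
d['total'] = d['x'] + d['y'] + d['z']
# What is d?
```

After line 1: d = {'x': 22, 'y': 15}
After line 2 (y overwritten, z added): d = {'x': 22, 'y': 8, 'z': 9}
After line 3 (total = 22 + 8 + 9 = 39): d = {'x': 22, 'y': 8, 'z': 9, 'total': 39}

{'x': 22, 'y': 8, 'z': 9, 'total': 39}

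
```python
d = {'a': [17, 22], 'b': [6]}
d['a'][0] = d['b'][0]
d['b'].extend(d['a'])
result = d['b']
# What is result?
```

After line 1: d = {'a': [17, 22], 'b': [6]}
After line 2 (a[0] = b[0] = 6): d = {'a': [6, 22], 'b': [6]}
After line 3 (b.extend(a) appends [6, 22]): d = {'a': [6, 22], 'b': [6, 6, 22]}
After line 4: result = d['b'] = [6, 6, 22]

[6, 6, 22]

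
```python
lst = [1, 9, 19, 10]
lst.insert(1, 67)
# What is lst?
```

[1, 67, 9, 19, 10]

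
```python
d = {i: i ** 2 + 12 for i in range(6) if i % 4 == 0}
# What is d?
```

{0: 12, 4: 28}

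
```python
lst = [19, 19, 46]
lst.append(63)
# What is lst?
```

[19, 19, 46, 63]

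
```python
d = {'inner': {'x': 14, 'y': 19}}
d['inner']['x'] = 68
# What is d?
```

After line 1: d = {'inner': {'x': 14, 'y': 19}}
After line 2 (inner x overwritten): d = {'inner': {'x': 68, 'y': 19}}

{'inner': {'x': 68, 'y': 19}}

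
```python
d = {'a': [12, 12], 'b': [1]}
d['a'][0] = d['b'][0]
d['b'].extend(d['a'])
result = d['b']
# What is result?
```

After line 1: d = {'a': [12, 12], 'b': [1]}
After line 2 (a[0] = b[0] = 1): d = {'a': [1, 12], 'b': [1]}
After line 3 (b.extend(a) appends [1, 12]): d = {'a': [1, 12], 'b': [1, 1, 12]}
After line 4: result = d['b'] = [1, 1, 12]

[1, 1, 12]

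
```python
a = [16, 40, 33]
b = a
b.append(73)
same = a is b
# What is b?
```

After line 1: a = [16, 40, 33]
After line 2 (b = a is an alias, same object): a = [16, 40, 33], b = [16, 40, 33]
After line 3 (b.append mutates the shared list): a = [16, 40, 33, 73], b = [16, 40, 33, 73]
After line 4 (same = a is b; same object -> True): same = True

[16, 40, 33, 73]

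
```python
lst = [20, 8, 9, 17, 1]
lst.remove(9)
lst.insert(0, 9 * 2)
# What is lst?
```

After line 1: lst = [20, 8, 9, 17, 1]
After line 2 (remove first 9): lst = [20, 8, 17, 1]
After line 3 (insert 18 at index 0): lst = [18, 20, 8, 17, 1]

[18, 20, 8, 17, 1]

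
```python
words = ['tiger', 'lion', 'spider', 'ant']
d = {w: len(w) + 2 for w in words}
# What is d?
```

{'tiger': 7, 'lion': 6, 'spider': 8, 'ant': 5}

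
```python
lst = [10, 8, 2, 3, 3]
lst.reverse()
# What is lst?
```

[3, 3, 2, 8, 10]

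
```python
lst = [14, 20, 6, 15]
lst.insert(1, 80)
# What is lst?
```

[14, 80, 20, 6, 15]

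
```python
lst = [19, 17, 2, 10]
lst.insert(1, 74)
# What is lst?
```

[19, 74, 17, 2, 10]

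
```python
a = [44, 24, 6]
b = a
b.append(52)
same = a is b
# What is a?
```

After line 1: a = [44, 24, 6]
After line 2 (b = a is an alias, same object): a = [44, 24, 6], b = [44, 24, 6]
After line 3 (b.append mutates the shared list): a = [44, 24, 6, 52], b = [44, 24, 6, 52]
After line 4 (same = a is b; same object -> True): same = True

[44, 24, 6, 52]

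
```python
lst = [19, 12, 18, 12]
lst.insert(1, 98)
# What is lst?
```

[19, 98, 12, 18, 12]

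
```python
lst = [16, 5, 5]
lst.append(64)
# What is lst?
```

[16, 5, 5, 64]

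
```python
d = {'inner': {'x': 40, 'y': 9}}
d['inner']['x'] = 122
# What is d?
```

After line 1: d = {'inner': {'x': 40, 'y': 9}}
After line 2 (inner x overwritten): d = {'inner': {'x': 122, 'y': 9}}

{'inner': {'x': 122, 'y': 9}}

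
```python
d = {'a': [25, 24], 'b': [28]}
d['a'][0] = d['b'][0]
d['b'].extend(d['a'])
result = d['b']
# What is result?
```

After line 1: d = {'a': [25, 24], 'b': [28]}
After line 2 (a[0] = b[0] = 28): d = {'a': [28, 24], 'b': [28]}
After line 3 (b.extend(a) appends [28, 24]): d = {'a': [28, 24], 'b': [28, 28, 24]}
After line 4: result = d['b'] = [28, 28, 24]

[28, 28, 24]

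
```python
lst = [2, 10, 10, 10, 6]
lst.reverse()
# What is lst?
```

[6, 10, 10, 10, 2]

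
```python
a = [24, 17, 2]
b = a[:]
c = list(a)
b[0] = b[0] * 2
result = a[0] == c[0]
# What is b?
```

After line 1: a = [24, 17, 2]
After line 2 (b = a[:], copy): a = [24, 17, 2], b = [24, 17, 2]
After line 3 (c = list(a) is a copy, new object): c = [24, 17, 2]
After line 4 (b[0] = 24 * 2 = 48; only b mutates (copy)): a = [24, 17, 2], b = [48, 17, 2], c = [24, 17, 2]
After line 5 (a[0] = 24, c[0] = 24; result = True)

[48, 17, 2]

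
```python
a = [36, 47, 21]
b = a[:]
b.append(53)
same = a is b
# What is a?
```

After line 1: a = [36, 47, 21]
After line 2 (b = a[:] is a shallow copy, new object): a = [36, 47, 21], b = [36, 47, 21]
After line 3 (append only mutates b): a = [36, 47, 21], b = [36, 47, 21, 53]
After line 4 (same = a is b; different objects -> False): same = False

[36, 47, 21]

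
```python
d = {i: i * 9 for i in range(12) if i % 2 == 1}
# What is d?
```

{1: 9, 3: 27, 5: 45, 7: 63, 9: 81, 11: 99}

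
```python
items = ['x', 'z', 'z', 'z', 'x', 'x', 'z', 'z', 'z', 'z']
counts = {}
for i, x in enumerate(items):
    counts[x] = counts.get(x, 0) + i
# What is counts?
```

Initial: counts = {}, items = ['x', 'z', 'z', 'z', 'x', 'x', 'z', 'z', 'z', 'z']
i=0, x='x': counts = {'x': 0}
i=1, x='z': counts = {'x': 0, 'z': 1}
i=2, x='z': counts = {'x': 0, 'z': 3}
i=3, x='z': counts = {'x': 0, 'z': 6}
i=4, x='x': counts = {'x': 4, 'z': 6}
i=5, x='x': counts = {'x': 9, 'z': 6}
i=6, x='z': counts = {'x': 9, 'z': 12}
i=7, x='z': counts = {'x': 9, 'z': 19}
i=8, x='z': counts = {'x': 9, 'z': 27}
i=9, x='z': counts = {'x': 9, 'z': 36}

{'x': 9, 'z': 36}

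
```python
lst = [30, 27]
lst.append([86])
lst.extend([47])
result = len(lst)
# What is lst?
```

After line 1: lst = [30, 27]
After line 2 (append adds [86] as single element): lst = [30, 27, [86]]
After line 3 (extend unpacks [47], adds 47): lst = [30, 27, [86], 47]
After line 4: result = len(lst) = 4

[30, 27, [86], 47]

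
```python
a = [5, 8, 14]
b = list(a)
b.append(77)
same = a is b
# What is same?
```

After line 1: a = [5, 8, 14]
After line 2 (b = list(a) is a shallow copy, new object): a = [5, 8, 14], b = [5, 8, 14]
After line 3 (append only mutates b): a = [5, 8, 14], b = [5, 8, 14, 77]
After line 4 (same = a is b; different objects -> False): same = False

False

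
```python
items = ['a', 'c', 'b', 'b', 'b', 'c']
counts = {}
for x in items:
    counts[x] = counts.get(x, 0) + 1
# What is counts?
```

Initial: counts = {}, items = ['a', 'c', 'b', 'b', 'b', 'c']
See 'a': counts = {'a': 1}
See 'c': counts = {'a': 1, 'c': 1}
See 'b': counts = {'a': 1, 'c': 1, 'b': 1}
See 'b': counts = {'a': 1, 'c': 1, 'b': 2}
See 'b': counts = {'a': 1, 'c': 1, 'b': 3}
See 'c': counts = {'a': 1, 'c': 2, 'b': 3}

{'a': 1, 'c': 2, 'b': 3}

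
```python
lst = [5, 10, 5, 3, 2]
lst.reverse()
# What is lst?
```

[2, 3, 5, 10, 5]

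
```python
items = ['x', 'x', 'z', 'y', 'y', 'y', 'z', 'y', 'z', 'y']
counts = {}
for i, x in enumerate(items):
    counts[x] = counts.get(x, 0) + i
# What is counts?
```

Initial: counts = {}, items = ['x', 'x', 'z', 'y', 'y', 'y', 'z', 'y', 'z', 'y']
i=0, x='x': counts = {'x': 0}
i=1, x='x': counts = {'x': 1}
i=2, x='z': counts = {'x': 1, 'z': 2}
i=3, x='y': counts = {'x': 1, 'z': 2, 'y': 3}
i=4, x='y': counts = {'x': 1, 'z': 2, 'y': 7}
i=5, x='y': counts = {'x': 1, 'z': 2, 'y': 12}
i=6, x='z': counts = {'x': 1, 'z': 8, 'y': 12}
i=7, x='y': counts = {'x': 1, 'z': 8, 'y': 19}
i=8, x='z': counts = {'x': 1, 'z': 16, 'y': 19}
i=9, x='y': counts = {'x': 1, 'z': 16, 'y': 28}

{'x': 1, 'z': 16, 'y': 28}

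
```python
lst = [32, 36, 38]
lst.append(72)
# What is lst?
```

[32, 36, 38, 72]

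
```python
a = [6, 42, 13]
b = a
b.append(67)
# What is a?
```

After line 1: a = [6, 42, 13]
After line 2 (b = a is an alias, same object): a = [6, 42, 13], b = [6, 42, 13]
After line 3 (b.append mutates the shared list): a = [6, 42, 13, 67], b = [6, 42, 13, 67]

[6, 42, 13, 67]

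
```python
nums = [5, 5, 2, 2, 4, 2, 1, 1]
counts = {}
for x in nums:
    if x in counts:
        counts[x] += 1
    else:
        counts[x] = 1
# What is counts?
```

Initial: counts = {}, nums = [5, 5, 2, 2, 4, 2, 1, 1]
See 5: counts = {5: 1}
See 5: counts = {5: 2}
See 2: counts = {5: 2, 2: 1}
See 2: counts = {5: 2, 2: 2}
See 4: counts = {5: 2, 2: 2, 4: 1}
See 2: counts = {5: 2, 2: 3, 4: 1}
See 1: counts = {5: 2, 2: 3, 4: 1, 1: 1}
See 1: counts = {5: 2, 2: 3, 4: 1, 1: 2}

{5: 2, 2: 3, 4: 1, 1: 2}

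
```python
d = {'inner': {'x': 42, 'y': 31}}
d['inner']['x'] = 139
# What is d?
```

After line 1: d = {'inner': {'x': 42, 'y': 31}}
After line 2 (inner x overwritten): d = {'inner': {'x': 139, 'y': 31}}

{'inner': {'x': 139, 'y': 31}}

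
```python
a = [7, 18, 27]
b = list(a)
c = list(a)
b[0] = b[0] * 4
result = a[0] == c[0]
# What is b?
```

After line 1: a = [7, 18, 27]
After line 2 (b = list(a), copy): a = [7, 18, 27], b = [7, 18, 27]
After line 3 (c = list(a) is a copy, new object): c = [7, 18, 27]
After line 4 (b[0] = 7 * 4 = 28; only b mutates (copy)): a = [7, 18, 27], b = [28, 18, 27], c = [7, 18, 27]
After line 5 (a[0] = 7, c[0] = 7; result = True)

[28, 18, 27]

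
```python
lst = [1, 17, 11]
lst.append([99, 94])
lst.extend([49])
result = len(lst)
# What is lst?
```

After line 1: lst = [1, 17, 11]
After line 2 (append adds [99, 94] as single element): lst = [1, 17, 11, [99, 94]]
After line 3 (extend unpacks [49], adds 49): lst = [1, 17, 11, [99, 94], 49]
After line 4: result = len(lst) = 5

[1, 17, 11, [99, 94], 49]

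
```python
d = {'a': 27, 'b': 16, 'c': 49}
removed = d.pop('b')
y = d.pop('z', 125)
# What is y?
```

After line 1: d = {'a': 27, 'b': 16, 'c': 49}
After line 2 (pop 'b' returns 16): d = {'a': 27, 'c': 49}, removed = 16
After line 3 (pop 'z' missing, returns default 125): d = {'a': 27, 'c': 49}, y = 125

125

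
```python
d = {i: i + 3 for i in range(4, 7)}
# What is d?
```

{4: 7, 5: 8, 6: 9}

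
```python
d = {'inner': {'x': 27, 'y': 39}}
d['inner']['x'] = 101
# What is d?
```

After line 1: d = {'inner': {'x': 27, 'y': 39}}
After line 2 (inner x overwritten): d = {'inner': {'x': 101, 'y': 39}}

{'inner': {'x': 101, 'y': 39}}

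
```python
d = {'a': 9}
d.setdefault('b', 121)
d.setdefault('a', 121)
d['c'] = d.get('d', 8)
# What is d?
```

After line 1: d = {'a': 9}
After line 2 (setdefault adds 'b'=121): d = {'a': 9, 'b': 121}
After line 3 (setdefault 'a' no-op, already exists): d = {'a': 9, 'b': 121}
After line 4 (get('d', 8) returns default since 'd' not in d): d = {'a': 9, 'b': 121, 'c': 8}

{'a': 9, 'b': 121, 'c': 8}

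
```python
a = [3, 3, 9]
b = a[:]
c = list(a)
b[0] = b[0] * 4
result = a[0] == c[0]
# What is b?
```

After line 1: a = [3, 3, 9]
After line 2 (b = a[:], copy): a = [3, 3, 9], b = [3, 3, 9]
After line 3 (c = list(a) is a copy, new object): c = [3, 3, 9]
After line 4 (b[0] = 3 * 4 = 12; only b mutates (copy)): a = [3, 3, 9], b = [12, 3, 9], c = [3, 3, 9]
After line 5 (a[0] = 3, c[0] = 3; result = True)

[12, 3, 9]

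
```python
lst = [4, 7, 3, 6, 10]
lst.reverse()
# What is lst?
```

[10, 6, 3, 7, 4]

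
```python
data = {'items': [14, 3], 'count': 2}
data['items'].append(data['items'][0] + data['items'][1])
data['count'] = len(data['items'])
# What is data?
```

After line 1: data = {'items': [14, 3], 'count': 2}
After line 2 (append 14 + 3 = 17): data = {'items': [14, 3, 17], 'count': 2}
After line 3 (count = len(items) = 3): data = {'items': [14, 3, 17], 'count': 3}

{'items': [14, 3, 17], 'count': 3}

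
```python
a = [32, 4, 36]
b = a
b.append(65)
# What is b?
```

After line 1: a = [32, 4, 36]
After line 2 (b = a is an alias, same object): a = [32, 4, 36], b = [32, 4, 36]
After line 3 (b.append mutates the shared list): a = [32, 4, 36, 65], b = [32, 4, 36, 65]

[32, 4, 36, 65]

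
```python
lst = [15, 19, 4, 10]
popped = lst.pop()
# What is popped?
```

10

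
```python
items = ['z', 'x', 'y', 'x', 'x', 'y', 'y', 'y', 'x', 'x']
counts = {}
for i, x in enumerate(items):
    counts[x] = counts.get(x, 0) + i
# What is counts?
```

Initial: counts = {}, items = ['z', 'x', 'y', 'x', 'x', 'y', 'y', 'y', 'x', 'x']
i=0, x='z': counts = {'z': 0}
i=1, x='x': counts = {'z': 0, 'x': 1}
i=2, x='y': counts = {'z': 0, 'x': 1, 'y': 2}
i=3, x='x': counts = {'z': 0, 'x': 4, 'y': 2}
i=4, x='x': counts = {'z': 0, 'x': 8, 'y': 2}
i=5, x='y': counts = {'z': 0, 'x': 8, 'y': 7}
i=6, x='y': counts = {'z': 0, 'x': 8, 'y': 13}
i=7, x='y': counts = {'z': 0, 'x': 8, 'y': 20}
i=8, x='x': counts = {'z': 0, 'x': 16, 'y': 20}
i=9, x='x': counts = {'z': 0, 'x': 25, 'y': 20}

{'z': 0, 'x': 25, 'y': 20}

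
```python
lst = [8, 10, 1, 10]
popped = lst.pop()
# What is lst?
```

[8, 10, 1]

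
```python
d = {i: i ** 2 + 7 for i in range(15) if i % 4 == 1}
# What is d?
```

{1: 8, 5: 32, 9: 88, 13: 176}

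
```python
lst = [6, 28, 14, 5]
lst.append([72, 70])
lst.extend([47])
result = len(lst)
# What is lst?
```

After line 1: lst = [6, 28, 14, 5]
After line 2 (append adds [72, 70] as single element): lst = [6, 28, 14, 5, [72, 70]]
After line 3 (extend unpacks [47], adds 47): lst = [6, 28, 14, 5, [72, 70], 47]
After line 4: result = len(lst) = 6

[6, 28, 14, 5, [72, 70], 47]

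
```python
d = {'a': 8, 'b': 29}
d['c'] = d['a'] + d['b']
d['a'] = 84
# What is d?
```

After line 1: d = {'a': 8, 'b': 29}
After line 2 (d['c'] = 8 + 29): d = {'a': 8, 'b': 29, 'c': 37}
After line 3: d = {'a': 84, 'b': 29, 'c': 37}

{'a': 84, 'b': 29, 'c': 37}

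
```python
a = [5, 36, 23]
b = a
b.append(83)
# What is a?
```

After line 1: a = [5, 36, 23]
After line 2 (b = a is an alias, same object): a = [5, 36, 23], b = [5, 36, 23]
After line 3 (b.append mutates the shared list): a = [5, 36, 23, 83], b = [5, 36, 23, 83]

[5, 36, 23, 83]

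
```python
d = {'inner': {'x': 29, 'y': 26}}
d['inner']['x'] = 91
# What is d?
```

After line 1: d = {'inner': {'x': 29, 'y': 26}}
After line 2 (inner x overwritten): d = {'inner': {'x': 91, 'y': 26}}

{'inner': {'x': 91, 'y': 26}}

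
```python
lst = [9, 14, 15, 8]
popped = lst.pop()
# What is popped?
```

8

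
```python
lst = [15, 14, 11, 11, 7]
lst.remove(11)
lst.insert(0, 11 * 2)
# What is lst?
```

After line 1: lst = [15, 14, 11, 11, 7]
After line 2 (remove first 11): lst = [15, 14, 11, 7]
After line 3 (insert 22 at index 0): lst = [22, 15, 14, 11, 7]

[22, 15, 14, 11, 7]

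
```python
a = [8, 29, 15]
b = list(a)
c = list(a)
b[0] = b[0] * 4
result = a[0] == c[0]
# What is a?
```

After line 1: a = [8, 29, 15]
After line 2 (b = list(a), copy): a = [8, 29, 15], b = [8, 29, 15]
After line 3 (c = list(a) is a copy, new object): c = [8, 29, 15]
After line 4 (b[0] = 8 * 4 = 32; only b mutates (copy)): a = [8, 29, 15], b = [32, 29, 15], c = [8, 29, 15]
After line 5 (a[0] = 8, c[0] = 8; result = True)

[8, 29, 15]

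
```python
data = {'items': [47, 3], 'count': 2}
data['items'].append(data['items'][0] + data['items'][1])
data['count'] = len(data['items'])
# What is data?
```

After line 1: data = {'items': [47, 3], 'count': 2}
After line 2 (append 47 + 3 = 50): data = {'items': [47, 3, 50], 'count': 2}
After line 3 (count = len(items) = 3): data = {'items': [47, 3, 50], 'count': 3}

{'items': [47, 3, 50], 'count': 3}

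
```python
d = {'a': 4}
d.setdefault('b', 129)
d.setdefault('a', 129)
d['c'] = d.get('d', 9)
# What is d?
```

After line 1: d = {'a': 4}
After line 2 (setdefault adds 'b'=129): d = {'a': 4, 'b': 129}
After line 3 (setdefault 'a' no-op, already exists): d = {'a': 4, 'b': 129}
After line 4 (get('d', 9) returns default since 'd' not in d): d = {'a': 4, 'b': 129, 'c': 9}

{'a': 4, 'b': 129, 'c': 9}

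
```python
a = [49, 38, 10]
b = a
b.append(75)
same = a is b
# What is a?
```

After line 1: a = [49, 38, 10]
After line 2 (b = a is an alias, same object): a = [49, 38, 10], b = [49, 38, 10]
After line 3 (b.append mutates the shared list): a = [49, 38, 10, 75], b = [49, 38, 10, 75]
After line 4 (same = a is b; same object -> True): same = True

[49, 38, 10, 75]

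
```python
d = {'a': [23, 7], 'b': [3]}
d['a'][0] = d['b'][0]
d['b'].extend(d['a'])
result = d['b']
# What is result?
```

After line 1: d = {'a': [23, 7], 'b': [3]}
After line 2 (a[0] = b[0] = 3): d = {'a': [3, 7], 'b': [3]}
After line 3 (b.extend(a) appends [3, 7]): d = {'a': [3, 7], 'b': [3, 3, 7]}
After line 4: result = d['b'] = [3, 3, 7]

[3, 3, 7]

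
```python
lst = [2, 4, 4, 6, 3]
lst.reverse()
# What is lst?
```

[3, 6, 4, 4, 2]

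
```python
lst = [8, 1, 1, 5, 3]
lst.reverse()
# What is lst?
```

[3, 5, 1, 1, 8]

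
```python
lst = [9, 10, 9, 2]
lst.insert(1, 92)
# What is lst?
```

[9, 92, 10, 9, 2]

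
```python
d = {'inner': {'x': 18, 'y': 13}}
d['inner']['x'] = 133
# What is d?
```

After line 1: d = {'inner': {'x': 18, 'y': 13}}
After line 2 (inner x overwritten): d = {'inner': {'x': 133, 'y': 13}}

{'inner': {'x': 133, 'y': 13}}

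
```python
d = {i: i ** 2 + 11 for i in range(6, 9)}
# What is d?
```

{6: 47, 7: 60, 8: 75}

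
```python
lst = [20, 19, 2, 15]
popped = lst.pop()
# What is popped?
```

15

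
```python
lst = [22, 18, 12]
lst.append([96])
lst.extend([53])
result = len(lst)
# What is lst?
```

After line 1: lst = [22, 18, 12]
After line 2 (append adds [96] as single element): lst = [22, 18, 12, [96]]
After line 3 (extend unpacks [53], adds 53): lst = [22, 18, 12, [96], 53]
After line 4: result = len(lst) = 5

[22, 18, 12, [96], 53]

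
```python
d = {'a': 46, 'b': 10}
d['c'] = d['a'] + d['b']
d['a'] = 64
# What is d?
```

After line 1: d = {'a': 46, 'b': 10}
After line 2 (d['c'] = 46 + 10): d = {'a': 46, 'b': 10, 'c': 56}
After line 3: d = {'a': 64, 'b': 10, 'c': 56}

{'a': 64, 'b': 10, 'c': 56}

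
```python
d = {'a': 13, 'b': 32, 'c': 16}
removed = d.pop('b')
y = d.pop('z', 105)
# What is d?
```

After line 1: d = {'a': 13, 'b': 32, 'c': 16}
After line 2 (pop 'b' returns 32): d = {'a': 13, 'c': 16}, removed = 32
After line 3 (pop 'z' missing, returns default 105): d = {'a': 13, 'c': 16}, y = 105

{'a': 13, 'c': 16}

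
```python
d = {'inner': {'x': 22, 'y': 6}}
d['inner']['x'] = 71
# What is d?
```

After line 1: d = {'inner': {'x': 22, 'y': 6}}
After line 2 (inner x overwritten): d = {'inner': {'x': 71, 'y': 6}}

{'inner': {'x': 71, 'y': 6}}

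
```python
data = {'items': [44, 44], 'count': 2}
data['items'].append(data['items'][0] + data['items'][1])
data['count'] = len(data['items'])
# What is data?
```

After line 1: data = {'items': [44, 44], 'count': 2}
After line 2 (append 44 + 44 = 88): data = {'items': [44, 44, 88], 'count': 2}
After line 3 (count = len(items) = 3): data = {'items': [44, 44, 88], 'count': 3}

{'items': [44, 44, 88], 'count': 3}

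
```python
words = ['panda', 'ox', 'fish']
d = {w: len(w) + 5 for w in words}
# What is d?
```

{'panda': 10, 'ox': 7, 'fish': 9}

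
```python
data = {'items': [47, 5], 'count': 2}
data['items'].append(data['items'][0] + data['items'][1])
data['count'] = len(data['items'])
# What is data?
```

After line 1: data = {'items': [47, 5], 'count': 2}
After line 2 (append 47 + 5 = 52): data = {'items': [47, 5, 52], 'count': 2}
After line 3 (count = len(items) = 3): data = {'items': [47, 5, 52], 'count': 3}

{'items': [47, 5, 52], 'count': 3}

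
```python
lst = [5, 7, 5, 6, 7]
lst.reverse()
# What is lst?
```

[7, 6, 5, 7, 5]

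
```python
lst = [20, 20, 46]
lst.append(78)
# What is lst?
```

[20, 20, 46, 78]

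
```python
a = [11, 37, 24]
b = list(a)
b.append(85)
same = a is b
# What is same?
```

After line 1: a = [11, 37, 24]
After line 2 (b = list(a) is a shallow copy, new object): a = [11, 37, 24], b = [11, 37, 24]
After line 3 (append only mutates b): a = [11, 37, 24], b = [11, 37, 24, 85]
After line 4 (same = a is b; different objects -> False): same = False

False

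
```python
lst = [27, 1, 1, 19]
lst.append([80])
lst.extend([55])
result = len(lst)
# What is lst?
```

After line 1: lst = [27, 1, 1, 19]
After line 2 (append adds [80] as single element): lst = [27, 1, 1, 19, [80]]
After line 3 (extend unpacks [55], adds 55): lst = [27, 1, 1, 19, [80], 55]
After line 4: result = len(lst) = 6

[27, 1, 1, 19, [80], 55]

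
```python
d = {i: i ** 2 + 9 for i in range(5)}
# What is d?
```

{0: 9, 1: 10, 2: 13, 3: 18, 4: 25}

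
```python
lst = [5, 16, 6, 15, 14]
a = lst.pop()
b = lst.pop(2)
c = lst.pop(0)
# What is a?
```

After line 1: lst = [5, 16, 6, 15, 14]
After line 2 (pop() -> a = 14): lst = [5, 16, 6, 15]
After line 3 (pop(2) -> b = 6): lst = [5, 16, 15]
After line 4 (pop(0) -> c = 5): lst = [16, 15]

14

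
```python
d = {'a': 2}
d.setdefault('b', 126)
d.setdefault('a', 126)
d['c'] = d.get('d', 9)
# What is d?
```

After line 1: d = {'a': 2}
After line 2 (setdefault adds 'b'=126): d = {'a': 2, 'b': 126}
After line 3 (setdefault 'a' no-op, already exists): d = {'a': 2, 'b': 126}
After line 4 (get('d', 9) returns default since 'd' not in d): d = {'a': 2, 'b': 126, 'c': 9}

{'a': 2, 'b': 126, 'c': 9}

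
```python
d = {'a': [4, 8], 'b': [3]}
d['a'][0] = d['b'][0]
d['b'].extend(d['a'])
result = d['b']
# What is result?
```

After line 1: d = {'a': [4, 8], 'b': [3]}
After line 2 (a[0] = b[0] = 3): d = {'a': [3, 8], 'b': [3]}
After line 3 (b.extend(a) appends [3, 8]): d = {'a': [3, 8], 'b': [3, 3, 8]}
After line 4: result = d['b'] = [3, 3, 8]

[3, 3, 8]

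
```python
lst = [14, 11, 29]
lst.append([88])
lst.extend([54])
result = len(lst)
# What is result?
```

After line 1: lst = [14, 11, 29]
After line 2 (append adds [88] as single element): lst = [14, 11, 29, [88]]
After line 3 (extend unpacks [54], adds 54): lst = [14, 11, 29, [88], 54]
After line 4: result = len(lst) = 5

5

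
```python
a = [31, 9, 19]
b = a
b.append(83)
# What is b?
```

After line 1: a = [31, 9, 19]
After line 2 (b = a is an alias, same object): a = [31, 9, 19], b = [31, 9, 19]
After line 3 (b.append mutates the shared list): a = [31, 9, 19, 83], b = [31, 9, 19, 83]

[31, 9, 19, 83]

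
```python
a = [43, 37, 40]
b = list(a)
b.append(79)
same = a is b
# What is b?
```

After line 1: a = [43, 37, 40]
After line 2 (b = list(a) is a shallow copy, new object): a = [43, 37, 40], b = [43, 37, 40]
After line 3 (append only mutates b): a = [43, 37, 40], b = [43, 37, 40, 79]
After line 4 (same = a is b; different objects -> False): same = False

[43, 37, 40, 79]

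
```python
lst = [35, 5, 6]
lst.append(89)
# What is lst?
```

[35, 5, 6, 89]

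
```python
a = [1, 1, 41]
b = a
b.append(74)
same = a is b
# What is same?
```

After line 1: a = [1, 1, 41]
After line 2 (b = a is an alias, same object): a = [1, 1, 41], b = [1, 1, 41]
After line 3 (b.append mutates the shared list): a = [1, 1, 41, 74], b = [1, 1, 41, 74]
After line 4 (same = a is b; same object -> True): same = True

True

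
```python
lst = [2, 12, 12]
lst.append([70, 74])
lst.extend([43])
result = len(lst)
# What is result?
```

After line 1: lst = [2, 12, 12]
After line 2 (append adds [70, 74] as single element): lst = [2, 12, 12, [70, 74]]
After line 3 (extend unpacks [43], adds 43): lst = [2, 12, 12, [70, 74], 43]
After line 4: result = len(lst) = 5

5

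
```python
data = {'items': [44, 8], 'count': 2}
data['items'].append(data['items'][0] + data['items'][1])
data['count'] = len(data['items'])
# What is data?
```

After line 1: data = {'items': [44, 8], 'count': 2}
After line 2 (append 44 + 8 = 52): data = {'items': [44, 8, 52], 'count': 2}
After line 3 (count = len(items) = 3): data = {'items': [44, 8, 52], 'count': 3}

{'items': [44, 8, 52], 'count': 3}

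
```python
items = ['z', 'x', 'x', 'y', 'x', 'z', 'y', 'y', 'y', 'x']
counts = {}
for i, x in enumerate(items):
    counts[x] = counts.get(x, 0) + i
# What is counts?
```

Initial: counts = {}, items = ['z', 'x', 'x', 'y', 'x', 'z', 'y', 'y', 'y', 'x']
i=0, x='z': counts = {'z': 0}
i=1, x='x': counts = {'z': 0, 'x': 1}
i=2, x='x': counts = {'z': 0, 'x': 3}
i=3, x='y': counts = {'z': 0, 'x': 3, 'y': 3}
i=4, x='x': counts = {'z': 0, 'x': 7, 'y': 3}
i=5, x='z': counts = {'z': 5, 'x': 7, 'y': 3}
i=6, x='y': counts = {'z': 5, 'x': 7, 'y': 9}
i=7, x='y': counts = {'z': 5, 'x': 7, 'y': 16}
i=8, x='y': counts = {'z': 5, 'x': 7, 'y': 24}
i=9, x='x': counts = {'z': 5, 'x': 16, 'y': 24}

{'z': 5, 'x': 16, 'y': 24}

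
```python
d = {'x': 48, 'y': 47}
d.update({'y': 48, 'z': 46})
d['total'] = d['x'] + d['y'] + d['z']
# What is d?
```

After line 1: d = {'x': 48, 'y': 47}
After line 2 (y overwritten, z added): d = {'x': 48, 'y': 48, 'z': 46}
After line 3 (total = 48 + 48 + 46 = 142): d = {'x': 48, 'y': 48, 'z': 46, 'total': 142}

{'x': 48, 'y': 48, 'z': 46, 'total': 142}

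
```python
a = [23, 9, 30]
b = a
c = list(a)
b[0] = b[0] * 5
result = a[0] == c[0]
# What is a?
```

After line 1: a = [23, 9, 30]
After line 2 (b = a, alias): a = [23, 9, 30], b = [23, 9, 30]
After line 3 (c = list(a) is a copy, new object): c = [23, 9, 30]
After line 4 (b[0] = 23 * 5 = 115; mutates shared a/b): a = b = [115, 9, 30], c = [23, 9, 30]
After line 5 (a[0] = 115, c[0] = 23; result = False)

[115, 9, 30]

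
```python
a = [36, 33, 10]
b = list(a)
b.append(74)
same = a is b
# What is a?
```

After line 1: a = [36, 33, 10]
After line 2 (b = list(a) is a shallow copy, new object): a = [36, 33, 10], b = [36, 33, 10]
After line 3 (append only mutates b): a = [36, 33, 10], b = [36, 33, 10, 74]
After line 4 (same = a is b; different objects -> False): same = False

[36, 33, 10]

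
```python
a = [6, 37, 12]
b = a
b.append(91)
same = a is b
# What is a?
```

After line 1: a = [6, 37, 12]
After line 2 (b = a is an alias, same object): a = [6, 37, 12], b = [6, 37, 12]
After line 3 (b.append mutates the shared list): a = [6, 37, 12, 91], b = [6, 37, 12, 91]
After line 4 (same = a is b; same object -> True): same = True

[6, 37, 12, 91]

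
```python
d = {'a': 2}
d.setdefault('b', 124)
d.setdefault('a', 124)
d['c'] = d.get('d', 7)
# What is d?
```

After line 1: d = {'a': 2}
After line 2 (setdefault adds 'b'=124): d = {'a': 2, 'b': 124}
After line 3 (setdefault 'a' no-op, already exists): d = {'a': 2, 'b': 124}
After line 4 (get('d', 7) returns default since 'd' not in d): d = {'a': 2, 'b': 124, 'c': 7}

{'a': 2, 'b': 124, 'c': 7}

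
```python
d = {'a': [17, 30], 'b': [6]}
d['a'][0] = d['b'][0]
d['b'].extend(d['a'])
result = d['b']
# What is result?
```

After line 1: d = {'a': [17, 30], 'b': [6]}
After line 2 (a[0] = b[0] = 6): d = {'a': [6, 30], 'b': [6]}
After line 3 (b.extend(a) appends [6, 30]): d = {'a': [6, 30], 'b': [6, 6, 30]}
After line 4: result = d['b'] = [6, 6, 30]

[6, 6, 30]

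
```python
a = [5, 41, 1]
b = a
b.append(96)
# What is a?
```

After line 1: a = [5, 41, 1]
After line 2 (b = a is an alias, same object): a = [5, 41, 1], b = [5, 41, 1]
After line 3 (b.append mutates the shared list): a = [5, 41, 1, 96], b = [5, 41, 1, 96]

[5, 41, 1, 96]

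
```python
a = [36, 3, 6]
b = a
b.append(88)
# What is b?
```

After line 1: a = [36, 3, 6]
After line 2 (b = a is an alias, same object): a = [36, 3, 6], b = [36, 3, 6]
After line 3 (b.append mutates the shared list): a = [36, 3, 6, 88], b = [36, 3, 6, 88]

[36, 3, 6, 88]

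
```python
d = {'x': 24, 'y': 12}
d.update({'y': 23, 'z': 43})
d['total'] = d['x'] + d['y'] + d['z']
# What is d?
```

After line 1: d = {'x': 24, 'y': 12}
After line 2 (y overwritten, z added): d = {'x': 24, 'y': 23, 'z': 43}
After line 3 (total = 24 + 23 + 43 = 90): d = {'x': 24, 'y': 23, 'z': 43, 'total': 90}

{'x': 24, 'y': 23, 'z': 43, 'total': 90}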